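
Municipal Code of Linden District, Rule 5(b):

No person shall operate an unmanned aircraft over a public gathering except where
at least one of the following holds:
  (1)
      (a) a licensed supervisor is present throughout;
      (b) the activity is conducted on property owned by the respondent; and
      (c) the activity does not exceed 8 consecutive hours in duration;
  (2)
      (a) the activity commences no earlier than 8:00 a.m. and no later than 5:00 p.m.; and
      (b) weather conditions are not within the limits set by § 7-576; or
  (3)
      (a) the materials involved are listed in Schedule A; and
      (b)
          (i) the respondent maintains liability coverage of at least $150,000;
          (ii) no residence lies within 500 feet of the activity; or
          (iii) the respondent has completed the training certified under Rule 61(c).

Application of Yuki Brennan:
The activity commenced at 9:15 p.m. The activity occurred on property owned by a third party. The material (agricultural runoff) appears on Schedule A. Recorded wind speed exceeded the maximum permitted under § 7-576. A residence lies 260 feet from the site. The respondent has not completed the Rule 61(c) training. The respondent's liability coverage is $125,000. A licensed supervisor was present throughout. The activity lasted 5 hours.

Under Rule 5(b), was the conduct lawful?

(a) supervisor present — satisfied.
(b) own property — not satisfied.
(c) ≤ 8 hrs duration — met.
(1): T AND F AND T → false.
(a) start within hours — not satisfied.
(b) not (weather ok) — holds.
(2): F AND T → false.
(a) Schedule A material — satisfied.
(i) coverage ≥ $150,000 — not satisfied.
(ii) no residence in 500 ft — fails.
(iii) training certified — not met.
So (b) is not satisfied (F OR F OR F).
(3) = T AND F = false.
Overall = F OR F OR F = false.

No — unlawful.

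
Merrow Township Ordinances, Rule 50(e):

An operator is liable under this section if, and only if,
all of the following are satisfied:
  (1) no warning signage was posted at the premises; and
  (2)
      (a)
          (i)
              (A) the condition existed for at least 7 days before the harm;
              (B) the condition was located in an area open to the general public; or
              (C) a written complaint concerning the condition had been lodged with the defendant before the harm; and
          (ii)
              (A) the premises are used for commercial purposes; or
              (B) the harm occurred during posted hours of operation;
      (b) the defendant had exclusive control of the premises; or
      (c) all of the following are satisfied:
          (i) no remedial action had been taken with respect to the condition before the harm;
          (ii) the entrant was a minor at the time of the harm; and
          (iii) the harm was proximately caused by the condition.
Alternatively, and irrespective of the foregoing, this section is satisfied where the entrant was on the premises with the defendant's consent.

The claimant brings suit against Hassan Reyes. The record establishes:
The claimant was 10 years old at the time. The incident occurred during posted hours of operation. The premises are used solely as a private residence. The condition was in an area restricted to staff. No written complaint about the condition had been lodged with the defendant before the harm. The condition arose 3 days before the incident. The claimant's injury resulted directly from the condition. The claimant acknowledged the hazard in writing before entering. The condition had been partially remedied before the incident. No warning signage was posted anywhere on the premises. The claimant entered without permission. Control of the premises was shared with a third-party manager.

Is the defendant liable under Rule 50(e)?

No — not liable.

(1) no signage posted — satisfied.
(A) condition ≥7 days old — not satisfied.
(B) public area — not satisfied.
(C) complaint lodged — fails.
(i) = F OR F OR F = false.
(A) commercial use — not met.
(B) during posted hours — satisfied.
(ii): F OR T → true.
(a) = F AND T = false.
(b) exclusive control — fails.
(i) no remedial action — fails.
(ii) entrant a minor — met.
(iii) proximate cause — holds.
(c) = F AND T AND T = false.
(2): F OR F OR F → false.
Overall = T AND F = false.
Exception (consent to enter) — not satisfied.
Result: main false OR exception false → false.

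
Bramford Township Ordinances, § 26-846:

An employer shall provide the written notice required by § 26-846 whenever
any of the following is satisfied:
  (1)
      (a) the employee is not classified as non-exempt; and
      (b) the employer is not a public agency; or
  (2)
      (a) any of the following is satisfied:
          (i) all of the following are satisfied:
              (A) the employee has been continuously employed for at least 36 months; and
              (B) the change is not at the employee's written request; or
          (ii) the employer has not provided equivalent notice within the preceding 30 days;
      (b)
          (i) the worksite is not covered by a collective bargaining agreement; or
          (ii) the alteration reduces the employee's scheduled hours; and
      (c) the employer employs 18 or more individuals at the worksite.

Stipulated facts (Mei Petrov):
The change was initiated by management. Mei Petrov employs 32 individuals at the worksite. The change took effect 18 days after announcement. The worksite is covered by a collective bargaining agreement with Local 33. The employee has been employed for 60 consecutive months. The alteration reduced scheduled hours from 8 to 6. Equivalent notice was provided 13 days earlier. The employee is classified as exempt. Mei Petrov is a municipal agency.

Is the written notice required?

Yes — required.

(a) not (non-exempt) — satisfied.
(b) not (public agency) — not satisfied.
(1): T AND F → false.
(A) tenure ≥ 36 mo. — holds.
(B) not employee-requested — satisfied.
(i) = T AND T = true.
(ii) no recent notice — not met.
So (a) is satisfied (T OR F).
(i) no CBA — not satisfied.
(ii) hours reduced — holds.
(b): F OR T → true.
(c) ≥ 18 at site — holds.
So (2) is satisfied (T AND T AND T).
Overall: F OR T → true.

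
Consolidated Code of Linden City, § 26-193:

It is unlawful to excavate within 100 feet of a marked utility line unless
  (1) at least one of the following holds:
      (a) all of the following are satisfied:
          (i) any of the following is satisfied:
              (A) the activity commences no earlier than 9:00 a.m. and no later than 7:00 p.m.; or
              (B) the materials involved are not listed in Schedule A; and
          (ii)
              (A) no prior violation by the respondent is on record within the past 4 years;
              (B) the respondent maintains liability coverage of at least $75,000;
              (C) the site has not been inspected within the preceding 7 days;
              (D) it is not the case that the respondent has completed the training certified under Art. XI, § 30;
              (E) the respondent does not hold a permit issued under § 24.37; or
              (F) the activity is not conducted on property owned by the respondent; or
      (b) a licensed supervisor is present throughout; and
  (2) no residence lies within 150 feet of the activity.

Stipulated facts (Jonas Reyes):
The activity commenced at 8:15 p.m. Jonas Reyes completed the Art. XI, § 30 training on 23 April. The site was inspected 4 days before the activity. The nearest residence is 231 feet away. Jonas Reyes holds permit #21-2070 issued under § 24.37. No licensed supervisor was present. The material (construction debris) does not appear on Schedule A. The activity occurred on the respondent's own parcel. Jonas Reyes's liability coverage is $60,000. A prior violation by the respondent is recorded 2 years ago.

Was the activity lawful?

(A) start within hours — not met.
(B) not (Schedule A material) — met.
(i) = F OR T = true.
(A) no prior violation — not satisfied.
(B) coverage ≥ $75,000 — not satisfied.
(C) not (site inspected) — fails.
(D) not (training certified) — fails.
(E) not (holds permit) — not met.
(F) not (own property) — fails.
(ii) = F OR F OR F OR F OR F OR F = false.
(a): T AND F → false.
(b) supervisor present — not met.
(1) = F OR F = false.
(2) no residence in 150 ft — holds.
Overall: F AND T → false.

No — unlawful.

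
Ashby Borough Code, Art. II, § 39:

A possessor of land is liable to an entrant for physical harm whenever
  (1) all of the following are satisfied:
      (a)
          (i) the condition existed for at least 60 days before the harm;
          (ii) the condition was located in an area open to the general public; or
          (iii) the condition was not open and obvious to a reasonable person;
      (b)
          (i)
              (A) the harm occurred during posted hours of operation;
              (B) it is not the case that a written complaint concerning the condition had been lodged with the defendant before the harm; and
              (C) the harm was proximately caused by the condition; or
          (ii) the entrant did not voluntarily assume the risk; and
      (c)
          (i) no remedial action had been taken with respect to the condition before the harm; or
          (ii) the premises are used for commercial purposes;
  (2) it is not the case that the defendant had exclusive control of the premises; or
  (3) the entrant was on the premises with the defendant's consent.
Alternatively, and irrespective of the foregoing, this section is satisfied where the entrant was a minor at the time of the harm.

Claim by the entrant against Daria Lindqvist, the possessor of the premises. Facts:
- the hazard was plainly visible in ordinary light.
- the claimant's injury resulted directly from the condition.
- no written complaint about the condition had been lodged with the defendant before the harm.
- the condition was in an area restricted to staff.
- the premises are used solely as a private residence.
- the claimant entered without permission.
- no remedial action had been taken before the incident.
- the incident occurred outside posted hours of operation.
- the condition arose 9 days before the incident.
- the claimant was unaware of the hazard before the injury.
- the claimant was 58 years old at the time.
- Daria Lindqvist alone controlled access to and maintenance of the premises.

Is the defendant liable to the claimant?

No — not liable.

(i) condition ≥60 days old — not satisfied.
(ii) public area — not satisfied.
(iii) not open/obvious — not met.
(a) = F OR F OR F = false.
(A) during posted hours — not satisfied.
(B) not (complaint lodged) — holds.
(C) proximate cause — satisfied.
So (i) is not satisfied (F AND T AND T).
(ii) no assumed risk — satisfied.
(b): F OR T → true.
(i) no remedial action — met.
(ii) commercial use — fails.
(c): T OR F → true.
(1): F AND T AND T → false.
(2) not (exclusive control) — not met.
(3) consent to enter — not met.
So Overall is not satisfied (F OR F OR F).
Exception (entrant a minor) — not satisfied.
Result: main false OR exception false → false.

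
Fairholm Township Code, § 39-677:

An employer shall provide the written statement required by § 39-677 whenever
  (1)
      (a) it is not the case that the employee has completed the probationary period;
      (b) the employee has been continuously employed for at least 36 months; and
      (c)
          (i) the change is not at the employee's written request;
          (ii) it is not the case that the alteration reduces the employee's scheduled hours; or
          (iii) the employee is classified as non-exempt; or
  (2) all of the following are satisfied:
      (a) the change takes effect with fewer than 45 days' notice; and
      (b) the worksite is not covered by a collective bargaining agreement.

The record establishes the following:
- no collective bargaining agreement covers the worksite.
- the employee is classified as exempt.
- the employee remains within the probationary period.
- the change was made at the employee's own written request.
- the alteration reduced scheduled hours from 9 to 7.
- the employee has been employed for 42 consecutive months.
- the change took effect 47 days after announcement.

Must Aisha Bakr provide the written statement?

No — not required.

(a) not (past probation) — holds.
(b) tenure ≥ 36 mo. — holds.
(i) not employee-requested — not met.
(ii) not (hours reduced) — not satisfied.
(iii) non-exempt — fails.
(c) = F OR F OR F = false.
(1) = T AND T AND F = false.
(a) < 45 days' notice — not met.
(b) no CBA — satisfied.
(2): F AND T → false.
Overall: F OR F → false.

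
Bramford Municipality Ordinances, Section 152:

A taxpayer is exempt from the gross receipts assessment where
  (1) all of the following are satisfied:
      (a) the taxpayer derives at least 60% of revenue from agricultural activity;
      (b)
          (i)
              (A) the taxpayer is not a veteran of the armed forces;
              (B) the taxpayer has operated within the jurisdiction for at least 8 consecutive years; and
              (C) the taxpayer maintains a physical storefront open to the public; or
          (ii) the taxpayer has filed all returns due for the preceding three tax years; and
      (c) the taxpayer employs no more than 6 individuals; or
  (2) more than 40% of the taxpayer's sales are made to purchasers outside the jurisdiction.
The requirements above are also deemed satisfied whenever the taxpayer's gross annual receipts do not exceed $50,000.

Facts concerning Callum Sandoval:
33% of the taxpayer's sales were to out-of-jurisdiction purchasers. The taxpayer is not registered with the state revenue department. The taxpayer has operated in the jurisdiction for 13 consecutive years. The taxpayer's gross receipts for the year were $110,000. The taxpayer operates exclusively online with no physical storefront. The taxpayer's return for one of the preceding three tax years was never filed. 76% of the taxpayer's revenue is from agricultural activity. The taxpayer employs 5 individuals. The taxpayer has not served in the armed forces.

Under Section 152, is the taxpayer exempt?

No — not exempt.

(a) ≥60% agricultural — satisfied.
(A) not (veteran) — satisfied.
(B) ≥ 8 yrs in jurisdiction — holds.
(C) has storefront — not satisfied.
(i): T AND T AND F → false.
(ii) returns current — fails.
(b) = F OR F = false.
(c) ≤ 6 employees — holds.
So (1) is not satisfied (T AND F AND T).
(2) >40% out-of-jur. sales — not met.
Overall = F OR F = false.
Exception (receipts ≤ $50,000) — not satisfied.
Result: main false OR exception false → false.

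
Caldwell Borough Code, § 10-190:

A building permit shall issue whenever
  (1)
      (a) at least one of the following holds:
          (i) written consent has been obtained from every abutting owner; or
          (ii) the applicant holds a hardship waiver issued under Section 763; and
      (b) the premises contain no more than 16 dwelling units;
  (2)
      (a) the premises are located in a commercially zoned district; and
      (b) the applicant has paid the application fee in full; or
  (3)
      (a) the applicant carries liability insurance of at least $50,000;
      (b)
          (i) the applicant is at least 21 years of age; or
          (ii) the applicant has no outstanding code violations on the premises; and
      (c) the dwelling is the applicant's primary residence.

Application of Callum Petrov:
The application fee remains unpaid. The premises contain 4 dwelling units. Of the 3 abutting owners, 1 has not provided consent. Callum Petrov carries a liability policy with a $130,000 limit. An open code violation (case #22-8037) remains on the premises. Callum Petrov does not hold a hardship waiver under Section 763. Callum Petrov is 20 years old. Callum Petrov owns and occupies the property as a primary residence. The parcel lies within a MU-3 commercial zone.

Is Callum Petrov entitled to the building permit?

(i) all abutters consent — not met.
(ii) hardship waiver — fails.
So (a) is not satisfied (F OR F).
(b) ≤ 16 units — holds.
So (1) is not satisfied (F AND T).
(a) commercially zoned — holds.
(b) fee paid — fails.
(2): T AND F → false.
(a) insurance ≥ $50,000 — satisfied.
(i) age ≥ 21 — not satisfied.
(ii) no code violations — not met.
(b) = F OR F = false.
(c) primary residence — met.
So (3) is not satisfied (T AND F AND T).
Overall = F OR F OR F = false.

No — denied.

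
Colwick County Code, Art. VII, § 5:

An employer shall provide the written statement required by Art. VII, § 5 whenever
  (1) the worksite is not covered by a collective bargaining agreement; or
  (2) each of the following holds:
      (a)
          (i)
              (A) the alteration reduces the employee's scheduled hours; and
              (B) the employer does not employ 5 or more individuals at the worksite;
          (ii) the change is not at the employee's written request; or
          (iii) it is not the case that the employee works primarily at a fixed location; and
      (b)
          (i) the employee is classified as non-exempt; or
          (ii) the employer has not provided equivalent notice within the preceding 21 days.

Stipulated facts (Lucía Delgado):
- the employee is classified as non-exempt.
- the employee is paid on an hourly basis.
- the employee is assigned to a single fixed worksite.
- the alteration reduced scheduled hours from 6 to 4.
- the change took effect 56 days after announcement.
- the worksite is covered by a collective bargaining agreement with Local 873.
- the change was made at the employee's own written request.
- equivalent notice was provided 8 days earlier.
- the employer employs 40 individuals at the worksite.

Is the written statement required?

(1) no CBA — fails.
(A) hours reduced — holds.
(B) not (≥ 5 at site) — not met.
(i): T AND F → false.
(ii) not employee-requested — not met.
(iii) not (fixed location) — not met.
(a): F OR F OR F → false.
(i) non-exempt — satisfied.
(ii) no recent notice — not met.
So (b) is satisfied (T OR F).
(2): F AND T → false.
Overall = F OR F = false.

No — not required.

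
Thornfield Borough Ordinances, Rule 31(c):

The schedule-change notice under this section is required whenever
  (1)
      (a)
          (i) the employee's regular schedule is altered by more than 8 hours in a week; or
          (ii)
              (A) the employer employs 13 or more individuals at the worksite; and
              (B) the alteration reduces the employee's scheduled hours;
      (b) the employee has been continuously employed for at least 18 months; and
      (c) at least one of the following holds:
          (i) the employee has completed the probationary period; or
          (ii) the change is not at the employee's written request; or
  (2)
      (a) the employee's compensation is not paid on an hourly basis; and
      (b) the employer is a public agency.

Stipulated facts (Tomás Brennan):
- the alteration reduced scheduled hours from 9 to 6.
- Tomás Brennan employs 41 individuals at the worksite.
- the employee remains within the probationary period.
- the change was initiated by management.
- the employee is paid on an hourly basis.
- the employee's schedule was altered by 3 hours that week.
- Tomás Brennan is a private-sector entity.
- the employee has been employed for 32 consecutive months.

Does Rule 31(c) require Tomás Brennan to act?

Yes — required.

(i) schedule shift > 8h — not met.
(A) ≥ 13 at site — satisfied.
(B) hours reduced — satisfied.
So (ii) is satisfied (T AND T).
(a) = F OR T = true.
(b) tenure ≥ 18 mo. — satisfied.
(i) past probation — not met.
(ii) not employee-requested — holds.
(c): F OR T → true.
(1): T AND T AND T → true.
(a) not (hourly-paid) — not met.
(b) public agency — not satisfied.
(2) = F AND F = false.
Overall = T OR F = true.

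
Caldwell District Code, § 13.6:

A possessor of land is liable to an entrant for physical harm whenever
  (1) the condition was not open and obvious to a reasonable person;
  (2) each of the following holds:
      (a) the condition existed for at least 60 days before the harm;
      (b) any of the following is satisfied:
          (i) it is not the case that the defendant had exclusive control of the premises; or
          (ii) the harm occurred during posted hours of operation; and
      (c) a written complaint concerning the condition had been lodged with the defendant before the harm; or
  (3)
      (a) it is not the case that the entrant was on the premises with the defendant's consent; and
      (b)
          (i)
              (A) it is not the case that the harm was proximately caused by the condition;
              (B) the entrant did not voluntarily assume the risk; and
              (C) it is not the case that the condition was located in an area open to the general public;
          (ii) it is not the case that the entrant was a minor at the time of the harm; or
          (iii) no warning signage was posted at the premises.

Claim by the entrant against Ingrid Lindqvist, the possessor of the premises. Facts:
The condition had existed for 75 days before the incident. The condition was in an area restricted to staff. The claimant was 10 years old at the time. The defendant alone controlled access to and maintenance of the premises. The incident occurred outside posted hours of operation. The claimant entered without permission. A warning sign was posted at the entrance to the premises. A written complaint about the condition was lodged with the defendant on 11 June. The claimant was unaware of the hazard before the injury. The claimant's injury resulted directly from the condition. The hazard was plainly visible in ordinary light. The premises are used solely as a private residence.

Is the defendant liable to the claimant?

No — not liable.

(1) not open/obvious — not satisfied.
(a) condition ≥60 days old — met.
(i) not (exclusive control) — not satisfied.
(ii) during posted hours — fails.
(b) = F OR F = false.
(c) complaint lodged — holds.
So (2) is not satisfied (T AND F AND T).
(a) not (consent to enter) — met.
(A) not (proximate cause) — fails.
(B) no assumed risk — satisfied.
(C) not (public area) — satisfied.
(i) = F AND T AND T = false.
(ii) not (entrant a minor) — not met.
(iii) no signage posted — not met.
(b) = F OR F OR F = false.
So (3) is not satisfied (T AND F).
Overall: F OR F OR F → false.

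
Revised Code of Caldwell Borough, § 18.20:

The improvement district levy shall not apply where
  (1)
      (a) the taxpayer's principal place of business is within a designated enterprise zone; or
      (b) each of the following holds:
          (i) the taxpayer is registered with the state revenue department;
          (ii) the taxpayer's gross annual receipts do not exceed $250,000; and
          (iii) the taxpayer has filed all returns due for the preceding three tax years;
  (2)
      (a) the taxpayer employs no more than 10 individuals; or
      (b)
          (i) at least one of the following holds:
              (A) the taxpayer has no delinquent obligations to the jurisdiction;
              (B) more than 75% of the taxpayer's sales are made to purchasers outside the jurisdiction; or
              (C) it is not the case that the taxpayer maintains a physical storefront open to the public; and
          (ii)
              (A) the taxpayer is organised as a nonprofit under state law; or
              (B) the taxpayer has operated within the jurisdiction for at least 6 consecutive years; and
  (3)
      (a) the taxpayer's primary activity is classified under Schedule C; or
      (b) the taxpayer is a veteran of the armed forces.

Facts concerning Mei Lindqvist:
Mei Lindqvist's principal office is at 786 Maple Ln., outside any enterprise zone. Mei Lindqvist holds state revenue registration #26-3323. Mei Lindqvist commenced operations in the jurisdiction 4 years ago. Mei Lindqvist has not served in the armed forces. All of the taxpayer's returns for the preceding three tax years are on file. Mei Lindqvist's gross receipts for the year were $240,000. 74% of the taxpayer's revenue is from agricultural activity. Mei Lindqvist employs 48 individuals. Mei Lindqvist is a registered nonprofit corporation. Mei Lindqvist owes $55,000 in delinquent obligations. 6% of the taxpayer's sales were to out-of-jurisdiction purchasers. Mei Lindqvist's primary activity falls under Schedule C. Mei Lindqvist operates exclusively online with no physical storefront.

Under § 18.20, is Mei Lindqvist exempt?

(a) in enterprise zone — not satisfied.
(i) state-registered — met.
(ii) receipts ≤ $250,000 — holds.
(iii) returns current — met.
(b) = T AND T AND T = true.
(1) = F OR T = true.
(a) ≤ 10 employees — fails.
(A) no delinquency — not satisfied.
(B) >75% out-of-jur. sales — fails.
(C) not (has storefront) — met.
(i): F OR F OR T → true.
(A) nonprofit — satisfied.
(B) ≥ 6 yrs in jurisdiction — not met.
(ii) = T OR F = true.
(b): T AND T → true.
(2) = F OR T = true.
(a) Schedule C activity — met.
(b) veteran — fails.
(3) = T OR F = true.
So Overall is satisfied (T AND T AND T).

Yes — exempt.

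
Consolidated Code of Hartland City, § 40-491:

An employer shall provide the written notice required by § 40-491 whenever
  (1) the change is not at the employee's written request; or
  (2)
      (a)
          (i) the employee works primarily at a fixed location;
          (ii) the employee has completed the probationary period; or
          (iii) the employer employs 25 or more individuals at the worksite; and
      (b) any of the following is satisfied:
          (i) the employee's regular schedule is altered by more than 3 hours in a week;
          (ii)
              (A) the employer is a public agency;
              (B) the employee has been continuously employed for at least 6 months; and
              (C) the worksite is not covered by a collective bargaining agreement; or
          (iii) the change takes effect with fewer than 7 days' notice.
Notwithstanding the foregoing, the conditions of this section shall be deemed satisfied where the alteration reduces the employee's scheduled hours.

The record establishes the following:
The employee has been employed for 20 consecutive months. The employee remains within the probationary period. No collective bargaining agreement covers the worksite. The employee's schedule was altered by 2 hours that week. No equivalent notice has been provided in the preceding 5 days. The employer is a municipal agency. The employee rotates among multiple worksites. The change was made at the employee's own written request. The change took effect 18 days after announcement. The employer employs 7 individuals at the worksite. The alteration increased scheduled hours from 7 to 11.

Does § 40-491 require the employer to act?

No — not required.

(1) not employee-requested — not met.
(i) fixed location — not met.
(ii) past probation — fails.
(iii) ≥ 25 at site — not satisfied.
So (a) is not satisfied (F OR F OR F).
(i) schedule shift > 3h — not met.
(A) public agency — satisfied.
(B) tenure ≥ 6 mo. — met.
(C) no CBA — holds.
(ii): T AND T AND T → true.
(iii) < 7 days' notice — not satisfied.
(b) = F OR T OR F = true.
So (2) is not satisfied (F AND T).
Overall = F OR F = false.
Exception (hours reduced) — not satisfied.
Result: main false OR exception false → false.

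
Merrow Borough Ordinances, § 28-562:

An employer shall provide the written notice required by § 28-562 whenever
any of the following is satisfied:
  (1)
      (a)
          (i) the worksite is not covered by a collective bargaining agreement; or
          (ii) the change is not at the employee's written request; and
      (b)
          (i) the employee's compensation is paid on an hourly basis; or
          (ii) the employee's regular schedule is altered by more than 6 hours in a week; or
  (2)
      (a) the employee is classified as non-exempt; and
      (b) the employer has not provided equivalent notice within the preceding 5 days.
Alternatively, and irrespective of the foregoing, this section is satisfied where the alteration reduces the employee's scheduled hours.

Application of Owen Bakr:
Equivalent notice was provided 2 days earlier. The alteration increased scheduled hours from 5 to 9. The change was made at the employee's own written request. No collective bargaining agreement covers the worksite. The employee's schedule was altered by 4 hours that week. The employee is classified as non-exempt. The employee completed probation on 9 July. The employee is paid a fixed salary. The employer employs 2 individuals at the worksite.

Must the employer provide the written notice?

(i) no CBA — satisfied.
(ii) not employee-requested — fails.
(a): T OR F → true.
(i) hourly-paid — fails.
(ii) schedule shift > 6h — not met.
(b) = F OR F = false.
(1): T AND F → false.
(a) non-exempt — holds.
(b) no recent notice — not met.
(2): T AND F → false.
So Overall is not satisfied (F OR F).
Exception (hours reduced) — not satisfied.
Result: main false OR exception false → false.

No — not required.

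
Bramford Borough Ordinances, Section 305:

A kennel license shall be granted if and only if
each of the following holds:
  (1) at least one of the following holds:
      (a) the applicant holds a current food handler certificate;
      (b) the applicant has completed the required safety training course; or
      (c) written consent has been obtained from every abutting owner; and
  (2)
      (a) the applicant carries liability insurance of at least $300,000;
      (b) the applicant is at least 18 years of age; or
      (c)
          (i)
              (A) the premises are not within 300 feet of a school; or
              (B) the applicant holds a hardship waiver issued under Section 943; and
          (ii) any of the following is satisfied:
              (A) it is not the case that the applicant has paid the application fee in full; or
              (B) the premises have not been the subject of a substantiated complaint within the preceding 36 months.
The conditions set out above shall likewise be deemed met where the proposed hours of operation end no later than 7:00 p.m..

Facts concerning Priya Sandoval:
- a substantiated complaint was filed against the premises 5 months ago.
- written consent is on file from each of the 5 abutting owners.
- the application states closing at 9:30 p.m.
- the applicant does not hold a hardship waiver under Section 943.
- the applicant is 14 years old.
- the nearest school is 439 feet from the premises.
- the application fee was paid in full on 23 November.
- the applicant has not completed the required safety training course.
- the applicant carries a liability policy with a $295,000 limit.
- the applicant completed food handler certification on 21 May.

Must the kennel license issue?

No — denied.

(a) food handler cert. — holds.
(b) safety training — not satisfied.
(c) all abutters consent — met.
So (1) is satisfied (T OR F OR T).
(a) insurance ≥ $300,000 — not satisfied.
(b) age ≥ 18 — not satisfied.
(A) ≥300 ft from school — satisfied.
(B) hardship waiver — not met.
So (i) is satisfied (T OR F).
(A) not (fee paid) — fails.
(B) no complaint in 36 mo. — not satisfied.
(ii): F OR F → false.
(c): T AND F → false.
(2): F OR F OR F → false.
Overall = T AND F = false.
Exception (closes by 7 p.m.) — not satisfied.
Result: main false OR exception false → false.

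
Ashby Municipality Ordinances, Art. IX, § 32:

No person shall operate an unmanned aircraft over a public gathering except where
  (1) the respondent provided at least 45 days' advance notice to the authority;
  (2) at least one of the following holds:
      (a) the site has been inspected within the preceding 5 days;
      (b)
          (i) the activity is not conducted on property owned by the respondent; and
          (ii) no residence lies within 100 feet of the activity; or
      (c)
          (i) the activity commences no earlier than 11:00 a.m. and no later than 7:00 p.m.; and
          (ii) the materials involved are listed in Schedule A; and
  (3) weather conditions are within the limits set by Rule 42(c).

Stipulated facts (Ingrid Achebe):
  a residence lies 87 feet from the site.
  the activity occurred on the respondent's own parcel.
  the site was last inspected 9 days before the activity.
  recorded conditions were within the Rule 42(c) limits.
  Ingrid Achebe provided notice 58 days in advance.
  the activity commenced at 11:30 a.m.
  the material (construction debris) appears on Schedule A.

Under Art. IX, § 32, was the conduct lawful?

(1) ≥45 days' notice — holds.
(a) site inspected — not satisfied.
(i) not (own property) — not met.
(ii) no residence in 100 ft — not satisfied.
(b): F AND F → false.
(i) start within hours — met.
(ii) Schedule A material — holds.
So (c) is satisfied (T AND T).
(2) = F OR F OR T = true.
(3) weather ok — met.
Overall: T AND T AND T → true.

Yes — lawful.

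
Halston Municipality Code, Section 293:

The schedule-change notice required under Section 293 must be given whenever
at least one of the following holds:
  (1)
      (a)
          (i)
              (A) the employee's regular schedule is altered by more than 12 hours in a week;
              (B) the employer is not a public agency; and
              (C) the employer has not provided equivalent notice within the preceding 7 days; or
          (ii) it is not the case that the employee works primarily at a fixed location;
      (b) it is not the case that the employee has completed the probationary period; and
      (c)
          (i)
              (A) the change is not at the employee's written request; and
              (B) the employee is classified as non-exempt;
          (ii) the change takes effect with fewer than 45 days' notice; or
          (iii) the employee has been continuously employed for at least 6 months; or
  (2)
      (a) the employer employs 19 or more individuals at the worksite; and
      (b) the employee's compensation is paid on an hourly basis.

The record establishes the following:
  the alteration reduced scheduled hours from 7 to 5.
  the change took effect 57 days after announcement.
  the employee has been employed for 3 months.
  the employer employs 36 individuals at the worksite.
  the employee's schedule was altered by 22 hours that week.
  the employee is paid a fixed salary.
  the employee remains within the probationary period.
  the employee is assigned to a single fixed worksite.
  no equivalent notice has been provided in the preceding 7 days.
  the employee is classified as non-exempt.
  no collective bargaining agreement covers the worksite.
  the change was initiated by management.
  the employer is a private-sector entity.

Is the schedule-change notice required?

Yes — required.

(A) schedule shift > 12h — satisfied.
(B) not (public agency) — met.
(C) no recent notice — holds.
(i): T AND T AND T → true.
(ii) not (fixed location) — not met.
(a) = T OR F = true.
(b) not (past probation) — met.
(A) not employee-requested — holds.
(B) non-exempt — satisfied.
So (i) is satisfied (T AND T).
(ii) < 45 days' notice — not satisfied.
(iii) tenure ≥ 6 mo. — fails.
(c) = T OR F OR F = true.
(1) = T AND T AND T = true.
(a) ≥ 19 at site — satisfied.
(b) hourly-paid — fails.
(2): T AND F → false.
So Overall is satisfied (T OR F).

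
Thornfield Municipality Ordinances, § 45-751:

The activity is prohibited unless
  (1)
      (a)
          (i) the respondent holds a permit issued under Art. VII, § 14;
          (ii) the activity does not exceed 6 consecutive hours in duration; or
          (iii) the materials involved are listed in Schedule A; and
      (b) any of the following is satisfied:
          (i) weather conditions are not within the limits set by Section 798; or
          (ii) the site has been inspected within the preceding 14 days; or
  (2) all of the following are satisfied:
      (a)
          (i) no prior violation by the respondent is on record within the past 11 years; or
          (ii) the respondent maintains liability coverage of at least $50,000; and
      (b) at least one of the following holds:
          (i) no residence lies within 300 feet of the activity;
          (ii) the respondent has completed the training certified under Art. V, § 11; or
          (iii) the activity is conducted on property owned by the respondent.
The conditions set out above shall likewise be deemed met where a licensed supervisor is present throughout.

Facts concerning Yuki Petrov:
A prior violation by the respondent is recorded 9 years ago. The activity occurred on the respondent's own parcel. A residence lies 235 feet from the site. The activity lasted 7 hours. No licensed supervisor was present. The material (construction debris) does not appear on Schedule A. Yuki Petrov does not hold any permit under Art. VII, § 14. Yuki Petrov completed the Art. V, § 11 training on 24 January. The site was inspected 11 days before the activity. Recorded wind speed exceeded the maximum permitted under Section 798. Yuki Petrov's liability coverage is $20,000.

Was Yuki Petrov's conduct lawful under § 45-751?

No — unlawful.

(i) holds permit — fails.
(ii) ≤ 6 hrs duration — not satisfied.
(iii) Schedule A material — not met.
(a): F OR F OR F → false.
(i) not (weather ok) — holds.
(ii) site inspected — satisfied.
(b) = T OR T = true.
(1): F AND T → false.
(i) no prior violation — not satisfied.
(ii) coverage ≥ $50,000 — not met.
(a) = F OR F = false.
(i) no residence in 300 ft — fails.
(ii) training certified — met.
(iii) own property — satisfied.
So (b) is satisfied (F OR T OR T).
(2) = F AND T = false.
Overall: F OR F → false.
Exception (supervisor present) — not satisfied.
Result: main false OR exception false → false.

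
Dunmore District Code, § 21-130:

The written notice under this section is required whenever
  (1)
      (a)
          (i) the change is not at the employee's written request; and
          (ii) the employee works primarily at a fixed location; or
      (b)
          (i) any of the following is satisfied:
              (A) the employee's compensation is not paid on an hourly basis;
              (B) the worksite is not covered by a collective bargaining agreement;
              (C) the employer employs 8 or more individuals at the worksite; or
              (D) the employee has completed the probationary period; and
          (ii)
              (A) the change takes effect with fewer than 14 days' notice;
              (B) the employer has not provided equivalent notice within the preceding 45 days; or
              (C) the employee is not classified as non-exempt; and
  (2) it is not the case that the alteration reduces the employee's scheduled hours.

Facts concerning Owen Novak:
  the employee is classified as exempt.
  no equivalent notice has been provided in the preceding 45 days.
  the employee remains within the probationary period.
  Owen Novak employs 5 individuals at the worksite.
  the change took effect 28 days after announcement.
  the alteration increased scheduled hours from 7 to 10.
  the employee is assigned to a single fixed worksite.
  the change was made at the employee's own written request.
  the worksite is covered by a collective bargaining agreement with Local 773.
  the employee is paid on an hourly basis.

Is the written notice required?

No — not required.

(i) not employee-requested — not satisfied.
(ii) fixed location — satisfied.
(a): F AND T → false.
(A) not (hourly-paid) — not met.
(B) no CBA — not met.
(C) ≥ 8 at site — not satisfied.
(D) past probation — not met.
(i): F OR F OR F OR F → false.
(A) < 14 days' notice — fails.
(B) no recent notice — holds.
(C) not (non-exempt) — holds.
(ii): F OR T OR T → true.
(b): F AND T → false.
So (1) is not satisfied (F OR F).
(2) not (hours reduced) — satisfied.
So Overall is not satisfied (F AND T).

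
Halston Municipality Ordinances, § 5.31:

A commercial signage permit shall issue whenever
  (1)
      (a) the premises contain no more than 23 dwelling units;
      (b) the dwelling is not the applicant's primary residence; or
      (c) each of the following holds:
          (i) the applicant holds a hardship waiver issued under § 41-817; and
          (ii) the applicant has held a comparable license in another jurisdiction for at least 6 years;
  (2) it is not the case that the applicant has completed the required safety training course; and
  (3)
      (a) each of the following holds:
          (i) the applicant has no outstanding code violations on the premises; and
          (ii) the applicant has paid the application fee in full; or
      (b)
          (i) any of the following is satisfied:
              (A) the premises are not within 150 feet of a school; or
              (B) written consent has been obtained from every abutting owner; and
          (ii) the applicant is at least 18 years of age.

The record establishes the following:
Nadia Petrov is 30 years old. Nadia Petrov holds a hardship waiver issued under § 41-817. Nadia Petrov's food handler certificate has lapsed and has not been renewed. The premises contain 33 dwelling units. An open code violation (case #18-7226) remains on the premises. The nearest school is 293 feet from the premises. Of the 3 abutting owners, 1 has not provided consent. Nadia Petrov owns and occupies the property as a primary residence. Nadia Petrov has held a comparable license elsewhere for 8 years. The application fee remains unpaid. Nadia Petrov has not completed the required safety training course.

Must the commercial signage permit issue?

(a) ≤ 23 units — not satisfied.
(b) not (primary residence) — not met.
(i) hardship waiver — satisfied.
(ii) prior license ≥ 6 yr — holds.
(c) = T AND T = true.
(1) = F OR F OR T = true.
(2) not (safety training) — holds.
(i) no code violations — not satisfied.
(ii) fee paid — fails.
So (a) is not satisfied (F AND F).
(A) ≥150 ft from school — met.
(B) all abutters consent — not met.
(i) = T OR F = true.
(ii) age ≥ 18 — met.
(b) = T AND T = true.
(3) = F OR T = true.
Overall: T AND T AND T → true.

Yes — granted.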